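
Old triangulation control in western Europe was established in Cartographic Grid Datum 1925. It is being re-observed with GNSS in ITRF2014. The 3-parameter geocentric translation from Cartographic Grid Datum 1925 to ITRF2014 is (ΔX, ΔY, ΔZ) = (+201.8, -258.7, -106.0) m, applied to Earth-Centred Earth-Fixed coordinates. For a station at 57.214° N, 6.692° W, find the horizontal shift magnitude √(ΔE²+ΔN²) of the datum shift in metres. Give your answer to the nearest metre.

343 m

The local east axis at (φ, λ) is (−sin λ, cos λ, 0), so ΔE = −sin(-6.692°)·201.8 + cos(-6.692°)·(-258.7) = -233.42 m.
The local north axis is (−sin φ cos λ, −sin φ sin λ, cos φ), giving ΔN = -168.497 − 25.344 − 57.399 = -251.24 m.
Horizontal magnitude = √(ΔE² + ΔN²) = √((-233.42)² + (-251.24)²) = 342.94 m.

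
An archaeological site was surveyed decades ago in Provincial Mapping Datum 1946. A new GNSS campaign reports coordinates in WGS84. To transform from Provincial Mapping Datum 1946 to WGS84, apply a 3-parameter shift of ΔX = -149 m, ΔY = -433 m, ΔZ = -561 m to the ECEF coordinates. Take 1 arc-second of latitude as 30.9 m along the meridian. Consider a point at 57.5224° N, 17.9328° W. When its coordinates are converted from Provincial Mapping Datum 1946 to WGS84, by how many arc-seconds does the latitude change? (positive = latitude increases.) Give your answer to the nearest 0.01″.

sin φ = 0.843601, cos φ = 0.536970, sin λ = -0.307901, cos λ = 0.951418.
North component: ΔN = −sin φ cos λ·ΔX − sin φ sin λ·ΔY + cos φ·ΔZ = −(0.843601)(0.951418)(-149) − (0.843601)(-0.307901)(-433) + (0.536970)(-561) = -294.12 m.
1° of latitude spans 3600 × 30.90 = 111240 m, so Δφ = -294.12 / 111240 × 3600 = -9.518″.

Δφ = -9.52″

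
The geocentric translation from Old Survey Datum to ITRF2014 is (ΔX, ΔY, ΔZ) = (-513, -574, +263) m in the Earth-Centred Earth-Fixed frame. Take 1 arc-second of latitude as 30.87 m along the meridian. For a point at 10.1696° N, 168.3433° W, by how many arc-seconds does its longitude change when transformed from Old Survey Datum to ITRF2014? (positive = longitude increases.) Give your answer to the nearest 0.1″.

sin φ = 0.176563, cos φ = 0.984289, sin λ = -0.202047, cos λ = -0.979376.
East component: ΔE = −sin λ·ΔX + cos λ·ΔY = −(-0.202047)(-513) + (-0.979376)(-574) = 458.51 m.
1° of latitude spans 3600 × 30.87 = 111132 m; at latitude φ, 1° of longitude spans that × cos φ = 109386.1 m, so Δλ = 458.51 / 109386.1 × 3600 = 15.090″.

Δλ = 15.1″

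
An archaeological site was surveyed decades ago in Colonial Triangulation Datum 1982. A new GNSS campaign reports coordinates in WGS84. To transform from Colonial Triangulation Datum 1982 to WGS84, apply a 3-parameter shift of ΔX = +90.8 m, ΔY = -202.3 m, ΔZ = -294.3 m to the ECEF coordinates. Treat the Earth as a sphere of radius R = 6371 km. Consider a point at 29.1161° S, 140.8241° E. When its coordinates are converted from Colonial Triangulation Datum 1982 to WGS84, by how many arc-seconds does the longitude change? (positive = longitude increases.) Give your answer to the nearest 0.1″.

sin φ = -0.486581, cos φ = 0.873636, sin λ = 0.631703, cos λ = -0.775210.
East component: ΔE = −sin λ·ΔX + cos λ·ΔY = −(0.631703)(90.8) + (-0.775210)(-202.3) = 99.47 m.
1° of latitude spans πR/180 = 111195 m; at latitude φ, 1° of longitude spans that × cos φ = 97143.8 m, so Δλ = 99.47 / 97143.8 × 3600 = 3.686″.

Δλ = 3.7″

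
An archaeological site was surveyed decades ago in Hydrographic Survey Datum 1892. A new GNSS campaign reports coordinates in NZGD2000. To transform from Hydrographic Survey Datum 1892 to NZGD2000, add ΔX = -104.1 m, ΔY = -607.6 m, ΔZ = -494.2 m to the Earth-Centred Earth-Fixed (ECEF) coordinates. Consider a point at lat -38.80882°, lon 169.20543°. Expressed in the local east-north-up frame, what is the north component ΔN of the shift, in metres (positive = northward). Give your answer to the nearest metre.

ΔN = -392 m

At φ = -38.80882°, λ = 169.20543°: sin φ = -0.626724, cos φ = 0.779241, sin λ = 0.187288, cos λ = -0.982305.
ΔN = −sin φ cos λ·ΔX − sin φ sin λ·ΔY + cos φ·ΔZ = −(-0.626724)(-0.982305)(-104.1) − (-0.626724)(0.187288)(-607.6) + (0.779241)(-494.2) = -392.33 m.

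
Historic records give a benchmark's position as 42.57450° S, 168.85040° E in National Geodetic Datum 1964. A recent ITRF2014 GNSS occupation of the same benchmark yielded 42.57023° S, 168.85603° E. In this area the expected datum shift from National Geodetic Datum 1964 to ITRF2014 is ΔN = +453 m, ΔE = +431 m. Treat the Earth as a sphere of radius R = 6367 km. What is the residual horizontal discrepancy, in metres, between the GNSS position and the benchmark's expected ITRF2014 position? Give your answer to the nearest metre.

Observed coordinate differences: Δφ = +0.00427°, Δλ = +0.00563°.
Converting to metres (1° lat = 111125 m, cos φ = 0.736398): observed ΔN = 474.5 m, observed ΔE = 460.7 m.
Subtracting the expected shift leaves a residual of 474.5 − (453) = 21.5 m north and 460.7 − (431) = 29.7 m east.
Residual distance = √(21.5² + 29.7²) = 36.7 m.

37 m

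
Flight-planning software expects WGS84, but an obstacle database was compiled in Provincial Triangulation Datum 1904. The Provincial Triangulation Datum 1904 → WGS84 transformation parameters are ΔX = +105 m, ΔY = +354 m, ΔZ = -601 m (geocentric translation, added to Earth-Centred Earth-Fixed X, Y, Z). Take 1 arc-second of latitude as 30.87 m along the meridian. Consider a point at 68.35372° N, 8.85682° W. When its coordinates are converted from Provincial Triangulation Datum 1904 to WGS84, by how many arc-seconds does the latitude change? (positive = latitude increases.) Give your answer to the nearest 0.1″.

Δφ = -8.7″

sin φ = 0.929479, cos φ = 0.368875, sin λ = -0.153966, cos λ = 0.988076.
North component: ΔN = −sin φ cos λ·ΔX − sin φ sin λ·ΔY + cos φ·ΔZ = −(0.929479)(0.988076)(105) − (0.929479)(-0.153966)(354) + (0.368875)(-601) = -267.47 m.
1° of latitude spans 3600 × 30.87 = 111132 m, so Δφ = -267.47 / 111132 × 3600 = -8.664″.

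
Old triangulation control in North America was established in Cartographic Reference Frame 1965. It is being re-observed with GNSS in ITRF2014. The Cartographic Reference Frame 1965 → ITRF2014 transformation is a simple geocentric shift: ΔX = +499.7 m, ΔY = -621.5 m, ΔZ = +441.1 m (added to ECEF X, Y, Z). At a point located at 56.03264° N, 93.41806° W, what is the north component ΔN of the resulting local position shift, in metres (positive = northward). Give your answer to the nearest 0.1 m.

At φ = 56.03264°, λ = -93.41806°: sin φ = 0.829356, cos φ = 0.558721, sin λ = -0.998221, cos λ = -0.059621.
ΔN = −sin φ cos λ·ΔX − sin φ sin λ·ΔY + cos φ·ΔZ = −(0.829356)(-0.059621)(499.7) − (0.829356)(-0.998221)(-621.5) + (0.558721)(441.1) = -243.37 m.

ΔN = -243.4 m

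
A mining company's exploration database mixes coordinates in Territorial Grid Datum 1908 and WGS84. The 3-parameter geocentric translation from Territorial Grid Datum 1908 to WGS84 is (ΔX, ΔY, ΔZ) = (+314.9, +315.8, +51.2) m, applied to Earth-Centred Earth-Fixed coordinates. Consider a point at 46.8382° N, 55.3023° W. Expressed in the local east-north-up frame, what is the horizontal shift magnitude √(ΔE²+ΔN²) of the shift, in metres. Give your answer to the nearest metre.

449 m

The local east axis at (φ, λ) is (−sin λ, cos λ, 0), so ΔE = −sin(-55.3023°)·314.9 + cos(-55.3023°)·315.8 = 438.67 m.
The local north axis is (−sin φ cos λ, −sin φ sin λ, cos φ), giving ΔN = -130.754 + 189.388 + 35.024 = 93.66 m.
Horizontal magnitude = √(ΔE² + ΔN²) = √(438.67² + 93.66²) = 448.56 m.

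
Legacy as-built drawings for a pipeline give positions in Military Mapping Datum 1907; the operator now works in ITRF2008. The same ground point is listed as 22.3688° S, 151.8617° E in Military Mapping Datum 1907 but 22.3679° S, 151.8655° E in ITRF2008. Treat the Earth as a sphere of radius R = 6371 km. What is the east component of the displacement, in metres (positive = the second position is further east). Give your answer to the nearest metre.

Δφ = -22.3679° − -22.3688° = +0.0009°; Δλ = 151.8655° − 151.8617° = +0.0038°.
1° along a meridian = πR/180 = 111195 m.
ΔN = Δφ × 111195 = 100.1 m; ΔE = Δλ × 111195 × cos(-22.3688°) = +0.0038 × 111195 × 0.924753 = 390.7 m.

ΔE = 391 m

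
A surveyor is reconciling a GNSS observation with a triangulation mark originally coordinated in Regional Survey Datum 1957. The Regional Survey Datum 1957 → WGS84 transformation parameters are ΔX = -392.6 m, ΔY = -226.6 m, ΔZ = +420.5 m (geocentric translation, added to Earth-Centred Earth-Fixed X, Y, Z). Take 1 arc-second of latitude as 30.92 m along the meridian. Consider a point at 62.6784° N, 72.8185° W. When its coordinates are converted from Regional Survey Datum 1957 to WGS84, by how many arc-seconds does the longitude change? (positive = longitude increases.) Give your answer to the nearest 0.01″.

sin φ = 0.888444, cos φ = 0.458985, sin λ = -0.955374, cos λ = 0.295400.
East component: ΔE = −sin λ·ΔX + cos λ·ΔY = −(-0.955374)(-392.6) + (0.295400)(-226.6) = -442.02 m.
1° of latitude spans 3600 × 30.92 = 111312 m; at latitude φ, 1° of longitude spans that × cos φ = 51090.5 m, so Δλ = -442.02 / 51090.5 × 3600 = -31.146″.

Δλ = -31.15″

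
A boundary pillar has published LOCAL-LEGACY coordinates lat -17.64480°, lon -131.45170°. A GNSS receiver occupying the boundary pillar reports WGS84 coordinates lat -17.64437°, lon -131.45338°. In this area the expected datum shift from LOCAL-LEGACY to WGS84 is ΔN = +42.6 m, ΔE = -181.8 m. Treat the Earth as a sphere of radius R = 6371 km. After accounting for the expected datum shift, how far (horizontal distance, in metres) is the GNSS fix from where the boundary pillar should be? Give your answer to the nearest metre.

6 m

Observed coordinate differences: Δφ = +0.00043°, Δλ = -0.00168°.
Converting to metres (1° lat = 111195 m, cos φ = 0.952954): observed ΔN = 47.8 m, observed ΔE = -178.0 m.
Subtracting the expected shift leaves a residual of 47.8 − (42.6) = 5.2 m north and -178.0 − (-181.8) = 3.8 m east.
Residual distance = √(5.2² + 3.8²) = 6.4 m.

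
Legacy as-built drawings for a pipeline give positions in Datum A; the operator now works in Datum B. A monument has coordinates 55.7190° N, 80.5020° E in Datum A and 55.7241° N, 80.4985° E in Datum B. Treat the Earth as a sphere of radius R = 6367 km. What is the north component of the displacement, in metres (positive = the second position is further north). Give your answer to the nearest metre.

Δφ = 55.7241° − 55.7190° = +0.0051°; Δλ = 80.4985° − 80.5020° = -0.0035°.
1° along a meridian = πR/180 = 111125 m.
ΔN = Δφ × 111125 = 566.7 m; ΔE = Δλ × 111125 × cos(55.7190°) = -0.0035 × 111125 × 0.563252 = -219.1 m.

ΔN = 567 m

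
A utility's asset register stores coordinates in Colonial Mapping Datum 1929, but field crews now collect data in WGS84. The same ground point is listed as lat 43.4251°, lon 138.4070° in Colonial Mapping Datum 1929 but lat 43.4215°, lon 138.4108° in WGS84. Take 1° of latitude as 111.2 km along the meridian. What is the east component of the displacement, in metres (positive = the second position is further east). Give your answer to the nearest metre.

Δφ = 43.4215° − 43.4251° = -0.0036°; Δλ = 138.4108° − 138.4070° = +0.0038°.
ΔN = Δφ × 111200 = -400.3 m; ΔE = Δλ × 111200 × cos(43.4251°) = +0.0038 × 111200 × 0.726274 = 306.9 m.

ΔE = 307 m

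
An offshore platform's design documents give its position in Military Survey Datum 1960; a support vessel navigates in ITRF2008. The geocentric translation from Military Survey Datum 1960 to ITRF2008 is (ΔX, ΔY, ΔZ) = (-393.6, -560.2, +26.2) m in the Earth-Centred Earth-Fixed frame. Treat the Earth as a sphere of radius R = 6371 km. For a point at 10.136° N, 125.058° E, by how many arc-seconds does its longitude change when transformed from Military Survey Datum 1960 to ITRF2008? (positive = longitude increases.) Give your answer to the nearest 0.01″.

Δλ = 21.18″

sin φ = 0.175985, cos φ = 0.984393, sin λ = 0.818571, cos λ = -0.574405.
East component: ΔE = −sin λ·ΔX + cos λ·ΔY = −(0.818571)(-393.6) + (-0.574405)(-560.2) = 643.97 m.
1° of latitude spans πR/180 = 111195 m; at latitude φ, 1° of longitude spans that × cos φ = 109459.5 m, so Δλ = 643.97 / 109459.5 × 3600 = 21.179″.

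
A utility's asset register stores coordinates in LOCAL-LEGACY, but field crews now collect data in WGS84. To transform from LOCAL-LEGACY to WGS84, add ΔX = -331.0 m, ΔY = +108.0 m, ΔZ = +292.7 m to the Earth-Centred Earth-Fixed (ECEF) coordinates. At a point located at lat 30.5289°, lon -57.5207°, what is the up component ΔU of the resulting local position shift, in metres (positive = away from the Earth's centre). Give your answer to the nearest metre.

ΔU = -83 m

At φ = 30.5289°, λ = -57.5207°: sin φ = 0.507973, cos φ = 0.861373, sin λ = -0.843586, cos λ = 0.536995.
ΔU = cos φ cos λ·ΔX + cos φ sin λ·ΔY + sin φ·ΔZ = (0.861373)(0.536995)(-331.0) + (0.861373)(-0.843586)(108.0) + (0.507973)(292.7) = -82.90 m.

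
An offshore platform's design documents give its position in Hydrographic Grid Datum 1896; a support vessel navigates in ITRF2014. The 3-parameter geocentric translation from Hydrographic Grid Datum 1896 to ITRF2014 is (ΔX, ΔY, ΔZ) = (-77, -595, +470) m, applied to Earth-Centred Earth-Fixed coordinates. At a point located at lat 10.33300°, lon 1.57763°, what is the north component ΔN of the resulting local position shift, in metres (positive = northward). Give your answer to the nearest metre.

ΔN = 479 m

At φ = 10.33300°, λ = 1.57763°: sin φ = 0.179369, cos φ = 0.983782, sin λ = 0.027531, cos λ = 0.999621.
ΔN = −sin φ cos λ·ΔX − sin φ sin λ·ΔY + cos φ·ΔZ = −(0.179369)(0.999621)(-77) − (0.179369)(0.027531)(-595) + (0.983782)(470) = 479.12 m.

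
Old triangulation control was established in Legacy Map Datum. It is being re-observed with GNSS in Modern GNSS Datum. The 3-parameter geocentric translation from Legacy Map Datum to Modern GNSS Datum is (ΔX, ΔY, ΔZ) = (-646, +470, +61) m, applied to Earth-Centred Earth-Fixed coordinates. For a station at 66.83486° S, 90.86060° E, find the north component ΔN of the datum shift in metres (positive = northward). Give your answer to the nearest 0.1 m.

The local north axis is (−sin φ cos λ, −sin φ sin λ, cos φ), giving ΔN = 8.920 + 432.057 + 23.996 = 464.97 m.

ΔN = 465.0 m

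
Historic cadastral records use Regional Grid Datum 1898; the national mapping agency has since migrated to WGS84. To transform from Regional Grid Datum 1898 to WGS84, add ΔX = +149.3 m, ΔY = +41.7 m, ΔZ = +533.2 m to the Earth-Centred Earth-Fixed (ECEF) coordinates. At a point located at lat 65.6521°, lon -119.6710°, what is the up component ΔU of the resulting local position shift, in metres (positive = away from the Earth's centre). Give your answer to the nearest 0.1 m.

ΔU = 440.4 m

At φ = 65.6521°, λ = -119.6710°: sin φ = 0.911059, cos φ = 0.412276, sin λ = -0.868882, cos λ = -0.495019.
ΔU = cos φ cos λ·ΔX + cos φ sin λ·ΔY + sin φ·ΔZ = (0.412276)(-0.495019)(149.3) + (0.412276)(-0.868882)(41.7) + (0.911059)(533.2) = 440.37 m.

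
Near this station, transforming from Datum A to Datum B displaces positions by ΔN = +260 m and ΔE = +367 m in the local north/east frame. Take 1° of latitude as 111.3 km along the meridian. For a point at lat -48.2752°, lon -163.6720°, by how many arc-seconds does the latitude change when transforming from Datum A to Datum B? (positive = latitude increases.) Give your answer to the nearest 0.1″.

1° of latitude = 111.3 km, so Δφ = 260.0 / 111300 = 0.0023360° = 8.410″.

Δφ = 8.4″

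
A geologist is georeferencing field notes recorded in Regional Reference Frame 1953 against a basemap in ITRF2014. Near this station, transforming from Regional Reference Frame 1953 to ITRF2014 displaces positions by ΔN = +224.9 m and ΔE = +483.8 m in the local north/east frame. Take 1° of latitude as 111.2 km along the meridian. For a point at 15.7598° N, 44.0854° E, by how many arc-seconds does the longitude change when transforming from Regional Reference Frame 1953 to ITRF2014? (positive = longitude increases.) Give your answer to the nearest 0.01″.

Δλ = 16.27″

At latitude 15.7598°, cos φ = 0.962409.
1° of longitude at this latitude = 111.2 × cos φ = 107.02 km, so Δλ = 483.8 / 107019.9 = 0.0045207° = 16.274″.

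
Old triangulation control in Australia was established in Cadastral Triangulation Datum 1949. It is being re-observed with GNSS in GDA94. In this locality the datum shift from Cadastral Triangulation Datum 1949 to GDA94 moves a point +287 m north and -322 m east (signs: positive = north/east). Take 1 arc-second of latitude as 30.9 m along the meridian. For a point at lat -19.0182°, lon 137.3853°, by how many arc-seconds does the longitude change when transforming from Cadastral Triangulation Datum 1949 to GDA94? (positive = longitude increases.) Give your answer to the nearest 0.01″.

At latitude -19.0182°, cos φ = 0.945415.
1″ of longitude at this latitude = 30.90 × cos φ = 29.2133 m, so Δλ = -322.0 / 29.2133 = -11.022″.

Δλ = -11.02″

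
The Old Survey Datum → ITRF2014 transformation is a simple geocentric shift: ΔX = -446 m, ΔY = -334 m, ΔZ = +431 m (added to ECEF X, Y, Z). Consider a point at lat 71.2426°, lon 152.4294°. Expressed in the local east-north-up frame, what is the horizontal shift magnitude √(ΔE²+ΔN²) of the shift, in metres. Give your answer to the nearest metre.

The local east axis at (φ, λ) is (−sin λ, cos λ, 0), so ΔE = −sin(152.4294°)·(-446) + cos(152.4294°)·(-334) = 502.50 m.
The local north axis is (−sin φ cos λ, −sin φ sin λ, cos φ), giving ΔN = -374.355 + 146.379 + 138.593 = -89.38 m.
Horizontal magnitude = √(ΔE² + ΔN²) = √(502.50² + (-89.38)²) = 510.39 m.

510 m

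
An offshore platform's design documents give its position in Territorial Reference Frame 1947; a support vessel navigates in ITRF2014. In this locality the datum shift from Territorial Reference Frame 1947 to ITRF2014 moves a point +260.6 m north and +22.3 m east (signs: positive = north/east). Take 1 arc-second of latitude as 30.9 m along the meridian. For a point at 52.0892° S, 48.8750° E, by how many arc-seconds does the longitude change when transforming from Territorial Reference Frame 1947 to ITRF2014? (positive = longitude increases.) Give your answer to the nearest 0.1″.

Δλ = 1.2″

At latitude -52.0892°, cos φ = 0.614434.
1″ of longitude at this latitude = 30.90 × cos φ = 18.9860 m, so Δλ = 22.3 / 18.9860 = 1.175″.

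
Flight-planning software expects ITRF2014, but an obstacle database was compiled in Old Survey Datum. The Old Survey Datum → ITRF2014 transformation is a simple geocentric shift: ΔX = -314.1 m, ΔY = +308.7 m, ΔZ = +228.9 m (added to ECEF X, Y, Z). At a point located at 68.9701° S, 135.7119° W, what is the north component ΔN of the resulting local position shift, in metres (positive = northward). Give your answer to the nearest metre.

ΔN = 91 m

At φ = -68.9701°, λ = -135.7119°: sin φ = -0.933393, cos φ = 0.358855, sin λ = -0.698267, cos λ = -0.715838.
ΔN = −sin φ cos λ·ΔX − sin φ sin λ·ΔY + cos φ·ΔZ = −(-0.933393)(-0.715838)(-314.1) − (-0.933393)(-0.698267)(308.7) + (0.358855)(228.9) = 90.81 m.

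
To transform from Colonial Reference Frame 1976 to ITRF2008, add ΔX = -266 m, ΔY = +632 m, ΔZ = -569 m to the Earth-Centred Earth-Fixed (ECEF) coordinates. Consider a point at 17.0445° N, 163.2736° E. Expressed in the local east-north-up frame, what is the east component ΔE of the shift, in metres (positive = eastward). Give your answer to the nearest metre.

ΔE = -529 m

At φ = 17.0445°, λ = 163.2736°: sin φ = 0.293114, cos φ = 0.956077, sin λ = 0.287802, cos λ = -0.957690.
ΔE = −sin λ·ΔX + cos λ·ΔY = −(0.287802)·(-266) + (-0.957690)·(632) = -528.70 m.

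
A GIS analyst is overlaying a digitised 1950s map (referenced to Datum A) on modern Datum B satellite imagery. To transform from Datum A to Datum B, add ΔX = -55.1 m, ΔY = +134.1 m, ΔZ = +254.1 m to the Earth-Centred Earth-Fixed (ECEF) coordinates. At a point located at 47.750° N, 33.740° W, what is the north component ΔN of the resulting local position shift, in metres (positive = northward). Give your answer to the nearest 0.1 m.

The local north axis is (−sin φ cos λ, −sin φ sin λ, cos φ), giving ΔN = 33.916 + 55.133 + 170.848 = 259.90 m.

ΔN = 259.9 m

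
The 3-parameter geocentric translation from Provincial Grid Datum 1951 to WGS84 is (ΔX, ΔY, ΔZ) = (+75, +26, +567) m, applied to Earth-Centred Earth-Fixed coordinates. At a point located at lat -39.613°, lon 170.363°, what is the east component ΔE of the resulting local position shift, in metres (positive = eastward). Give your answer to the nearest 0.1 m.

ΔE = -38.2 m

The local east axis at (φ, λ) is (−sin λ, cos λ, 0), so ΔE = −sin(170.363°)·75 + cos(170.363°)·26 = -38.19 m.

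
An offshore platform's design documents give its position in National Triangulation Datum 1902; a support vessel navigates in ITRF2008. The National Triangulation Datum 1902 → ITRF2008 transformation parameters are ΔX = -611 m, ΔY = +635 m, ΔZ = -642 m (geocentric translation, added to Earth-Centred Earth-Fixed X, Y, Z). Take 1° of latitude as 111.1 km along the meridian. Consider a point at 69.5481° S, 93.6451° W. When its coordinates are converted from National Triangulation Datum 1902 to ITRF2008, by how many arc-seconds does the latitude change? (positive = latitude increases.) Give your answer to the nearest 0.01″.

sin φ = -0.936966, cos φ = 0.349421, sin λ = -0.997977, cos λ = -0.063576.
North component: ΔN = −sin φ cos λ·ΔX − sin φ sin λ·ΔY + cos φ·ΔZ = −(-0.936966)(-0.063576)(-611) − (-0.936966)(-0.997977)(635) + (0.349421)(-642) = -781.70 m.
1° of latitude spans 111100 m, so Δφ = -781.70 / 111100 × 3600 = -25.330″.

Δφ = -25.33″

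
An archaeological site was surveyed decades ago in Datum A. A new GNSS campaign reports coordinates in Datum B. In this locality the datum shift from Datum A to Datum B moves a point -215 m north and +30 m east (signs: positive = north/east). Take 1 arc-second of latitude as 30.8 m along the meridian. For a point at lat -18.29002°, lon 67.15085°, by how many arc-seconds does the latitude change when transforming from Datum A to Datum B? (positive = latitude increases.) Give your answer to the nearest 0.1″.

1″ of latitude = 30.80 m, so Δφ = -215.0 / 30.80 = -6.981″.

Δφ = -7.0″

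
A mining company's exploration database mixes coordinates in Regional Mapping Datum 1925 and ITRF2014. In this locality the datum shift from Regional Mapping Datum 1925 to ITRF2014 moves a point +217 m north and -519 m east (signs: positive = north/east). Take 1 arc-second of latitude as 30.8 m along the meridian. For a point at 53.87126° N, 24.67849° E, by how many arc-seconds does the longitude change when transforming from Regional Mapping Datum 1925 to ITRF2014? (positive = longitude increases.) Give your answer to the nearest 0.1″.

At latitude 53.87126°, cos φ = 0.589602.
1″ of longitude at this latitude = 30.80 × cos φ = 18.1597 m, so Δλ = -519.0 / 18.1597 = -28.580″.

Δλ = -28.6″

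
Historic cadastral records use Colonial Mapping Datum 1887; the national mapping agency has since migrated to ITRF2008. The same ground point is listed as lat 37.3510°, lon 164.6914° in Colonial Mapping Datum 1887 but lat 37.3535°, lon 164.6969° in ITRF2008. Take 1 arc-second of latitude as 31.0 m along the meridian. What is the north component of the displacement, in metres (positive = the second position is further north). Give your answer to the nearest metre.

Δφ = 37.3535° − 37.3510° = +0.0025°; Δλ = 164.6969° − 164.6914° = +0.0055°.
1° of latitude = 3600 × 31.00 = 111600 m.
ΔN = Δφ × 111600 = 279.0 m; ΔE = Δλ × 111600 × cos(37.3510°) = +0.0055 × 111600 × 0.794934 = 487.9 m.

ΔN = 279 m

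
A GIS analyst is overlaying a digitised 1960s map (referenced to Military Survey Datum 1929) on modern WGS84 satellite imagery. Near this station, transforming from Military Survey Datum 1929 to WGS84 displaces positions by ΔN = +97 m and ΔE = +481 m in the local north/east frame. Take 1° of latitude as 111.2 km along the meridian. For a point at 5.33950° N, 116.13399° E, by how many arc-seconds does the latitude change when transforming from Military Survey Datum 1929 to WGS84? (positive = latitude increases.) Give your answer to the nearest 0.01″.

Δφ = 3.14″

1° of latitude = 111.2 km, so Δφ = 97.0 / 111200 = 0.0008723° = 3.140″.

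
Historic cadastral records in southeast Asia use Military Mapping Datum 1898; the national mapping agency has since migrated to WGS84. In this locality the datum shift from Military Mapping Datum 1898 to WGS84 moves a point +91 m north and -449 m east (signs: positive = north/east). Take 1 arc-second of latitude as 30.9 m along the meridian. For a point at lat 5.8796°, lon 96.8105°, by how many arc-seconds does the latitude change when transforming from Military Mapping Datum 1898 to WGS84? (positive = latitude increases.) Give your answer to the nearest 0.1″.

1″ of latitude = 30.90 m, so Δφ = 91.0 / 30.90 = 2.945″.

Δφ = 2.9″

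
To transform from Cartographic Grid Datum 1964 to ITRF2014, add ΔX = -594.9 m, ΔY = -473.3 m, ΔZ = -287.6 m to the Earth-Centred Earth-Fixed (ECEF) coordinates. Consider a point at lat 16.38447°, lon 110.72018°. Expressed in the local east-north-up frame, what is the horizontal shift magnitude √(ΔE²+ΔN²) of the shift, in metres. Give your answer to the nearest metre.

754 m

At φ = 16.38447°, λ = 110.72018°: sin φ = 0.282081, cos φ = 0.959390, sin λ = 0.935319, cos λ = -0.353804.
ΔE = −sin λ·ΔX + cos λ·ΔY = −(0.935319)·(-594.9) + (-0.353804)·(-473.3) = 723.88 m.
ΔN = −sin φ cos λ·ΔX − sin φ sin λ·ΔY + cos φ·ΔZ = −(0.282081)(-0.353804)(-594.9) − (0.282081)(0.935319)(-473.3) + (0.959390)(-287.6) = -210.42 m.
Horizontal magnitude = √(ΔE² + ΔN²) = √(723.88² + (-210.42)²) = 753.84 m.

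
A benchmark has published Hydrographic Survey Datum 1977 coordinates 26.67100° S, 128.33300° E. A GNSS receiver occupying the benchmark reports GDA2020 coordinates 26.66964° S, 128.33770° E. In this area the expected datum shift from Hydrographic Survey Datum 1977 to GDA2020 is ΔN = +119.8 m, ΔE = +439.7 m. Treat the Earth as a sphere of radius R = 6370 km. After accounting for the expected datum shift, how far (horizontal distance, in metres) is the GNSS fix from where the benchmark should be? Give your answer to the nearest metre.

Observed coordinate differences: Δφ = +0.00136°, Δλ = +0.00470°.
Converting to metres (1° lat = 111177 m, cos φ = 0.893599): observed ΔN = 151.2 m, observed ΔE = 466.9 m.
Subtracting the expected shift leaves a residual of 151.2 − (119.8) = 31.4 m north and 466.9 − (439.7) = 27.2 m east.
Residual distance = √(31.4² + 27.2²) = 41.6 m.

42 m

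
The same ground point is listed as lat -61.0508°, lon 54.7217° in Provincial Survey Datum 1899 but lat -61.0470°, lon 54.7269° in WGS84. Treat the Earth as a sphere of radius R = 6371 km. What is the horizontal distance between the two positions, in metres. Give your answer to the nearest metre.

507 m

Δφ = -61.0470° − -61.0508° = +0.0038°; Δλ = 54.7269° − 54.7217° = +0.0052°.
1° along a meridian = πR/180 = 111195 m.
ΔN = Δφ × 111195 = 422.5 m; ΔE = Δλ × 111195 × cos(-61.0508°) = +0.0052 × 111195 × 0.484034 = 279.9 m.
Distance = √(ΔE² + ΔN²) = √(279.9² + 422.5²) = 506.8 m.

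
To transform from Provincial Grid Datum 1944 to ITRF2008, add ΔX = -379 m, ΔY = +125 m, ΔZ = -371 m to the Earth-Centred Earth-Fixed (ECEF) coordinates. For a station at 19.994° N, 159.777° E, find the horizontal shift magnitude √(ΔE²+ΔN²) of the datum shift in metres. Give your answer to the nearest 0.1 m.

The local east axis at (φ, λ) is (−sin λ, cos λ, 0), so ΔE = −sin(159.777°)·(-379) + cos(159.777°)·125 = 13.72 m.
The local north axis is (−sin φ cos λ, −sin φ sin λ, cos φ), giving ΔN = -121.600 − 14.774 − 348.639 = -485.01 m.
Horizontal magnitude = √(ΔE² + ΔN²) = √(13.72² + (-485.01)²) = 485.21 m.

485.2 m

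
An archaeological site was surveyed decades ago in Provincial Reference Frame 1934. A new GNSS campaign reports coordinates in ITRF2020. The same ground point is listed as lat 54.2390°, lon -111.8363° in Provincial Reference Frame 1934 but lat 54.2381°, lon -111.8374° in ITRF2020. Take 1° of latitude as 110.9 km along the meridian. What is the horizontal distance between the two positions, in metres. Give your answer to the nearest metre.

123 m

Δφ = 54.2381° − 54.2390° = -0.0009°; Δλ = -111.8374° − -111.8363° = -0.0011°.
ΔN = Δφ × 110900 = -99.8 m; ΔE = Δλ × 110900 × cos(54.2390°) = -0.0011 × 110900 × 0.584405 = -71.3 m.
Distance = √(ΔE² + ΔN²) = √((-71.3)² + (-99.8)²) = 122.7 m.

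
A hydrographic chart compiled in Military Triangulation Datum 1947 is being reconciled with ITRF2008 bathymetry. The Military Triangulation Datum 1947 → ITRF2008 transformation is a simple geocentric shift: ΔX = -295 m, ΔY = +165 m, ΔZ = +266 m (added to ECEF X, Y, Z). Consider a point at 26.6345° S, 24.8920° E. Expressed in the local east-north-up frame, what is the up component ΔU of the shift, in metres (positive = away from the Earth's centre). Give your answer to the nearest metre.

ΔU = -296 m

At φ = -26.6345°, λ = 24.8920°: sin φ = -0.448297, cos φ = 0.893884, sin λ = 0.420909, cos λ = 0.907103.
ΔU = cos φ cos λ·ΔX + cos φ sin λ·ΔY + sin φ·ΔZ = (0.893884)(0.907103)(-295) + (0.893884)(0.420909)(165) + (-0.448297)(266) = -296.37 m.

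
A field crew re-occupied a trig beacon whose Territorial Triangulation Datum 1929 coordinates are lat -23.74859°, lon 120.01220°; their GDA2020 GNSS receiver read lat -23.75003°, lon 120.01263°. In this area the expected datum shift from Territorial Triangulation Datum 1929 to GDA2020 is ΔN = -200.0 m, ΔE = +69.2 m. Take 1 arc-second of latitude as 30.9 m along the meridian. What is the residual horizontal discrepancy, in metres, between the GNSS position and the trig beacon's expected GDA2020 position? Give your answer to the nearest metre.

47 m

Observed coordinate differences: Δφ = -0.00144°, Δλ = +0.00043°.
Converting to metres (1° lat = 111240 m, cos φ = 0.915321): observed ΔN = -160.2 m, observed ΔE = 43.8 m.
Subtracting the expected shift leaves a residual of -160.2 − (-200.0) = 39.8 m north and 43.8 − (69.2) = -25.4 m east.
Residual distance = √(39.8² + (-25.4)²) = 47.2 m.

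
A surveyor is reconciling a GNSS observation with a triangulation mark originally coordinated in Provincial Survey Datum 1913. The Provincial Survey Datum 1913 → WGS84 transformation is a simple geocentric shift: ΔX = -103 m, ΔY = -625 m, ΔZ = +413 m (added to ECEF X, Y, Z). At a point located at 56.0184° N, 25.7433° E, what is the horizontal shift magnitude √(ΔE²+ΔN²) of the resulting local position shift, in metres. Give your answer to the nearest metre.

The local east axis at (φ, λ) is (−sin λ, cos λ, 0), so ΔE = −sin(25.7433°)·(-103) + cos(25.7433°)·(-625) = -518.23 m.
The local north axis is (−sin φ cos λ, −sin φ sin λ, cos φ), giving ΔN = 76.932 + 225.101 + 230.837 = 532.87 m.
Horizontal magnitude = √(ΔE² + ΔN²) = √((-518.23)² + 532.87²) = 743.31 m.

743 m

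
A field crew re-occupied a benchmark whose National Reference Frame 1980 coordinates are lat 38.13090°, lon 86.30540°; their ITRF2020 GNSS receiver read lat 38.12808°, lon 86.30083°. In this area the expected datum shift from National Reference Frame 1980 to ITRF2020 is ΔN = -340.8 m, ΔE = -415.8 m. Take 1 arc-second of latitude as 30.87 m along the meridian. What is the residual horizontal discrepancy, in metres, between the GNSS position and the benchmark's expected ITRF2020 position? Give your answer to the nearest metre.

Observed coordinate differences: Δφ = -0.00282°, Δλ = -0.00457°.
Converting to metres (1° lat = 111132 m, cos φ = 0.786602): observed ΔN = -313.4 m, observed ΔE = -399.5 m.
Subtracting the expected shift leaves a residual of -313.4 − (-340.8) = 27.4 m north and -399.5 − (-415.8) = 16.3 m east.
Residual distance = √(27.4² + 16.3²) = 31.9 m.

32 m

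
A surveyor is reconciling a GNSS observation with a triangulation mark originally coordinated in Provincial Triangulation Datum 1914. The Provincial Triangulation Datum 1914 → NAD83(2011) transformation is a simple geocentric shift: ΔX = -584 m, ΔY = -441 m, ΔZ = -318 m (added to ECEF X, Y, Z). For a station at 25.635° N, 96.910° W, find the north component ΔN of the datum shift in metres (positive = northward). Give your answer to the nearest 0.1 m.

ΔN = -506.5 m

The local north axis is (−sin φ cos λ, −sin φ sin λ, cos φ), giving ΔN = -30.398 − 189.407 − 286.699 = -506.50 m.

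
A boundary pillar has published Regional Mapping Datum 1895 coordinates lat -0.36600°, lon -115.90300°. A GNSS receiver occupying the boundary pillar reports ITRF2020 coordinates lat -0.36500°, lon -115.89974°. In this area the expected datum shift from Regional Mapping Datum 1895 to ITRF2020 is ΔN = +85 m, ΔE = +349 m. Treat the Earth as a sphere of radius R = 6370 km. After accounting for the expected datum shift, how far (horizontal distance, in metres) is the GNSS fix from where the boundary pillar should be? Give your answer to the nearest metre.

Observed coordinate differences: Δφ = +0.00100°, Δλ = +0.00326°.
Converting to metres (1° lat = 111177 m, cos φ = 0.999980): observed ΔN = 111.2 m, observed ΔE = 362.4 m.
Subtracting the expected shift leaves a residual of 111.2 − (85) = 26.2 m north and 362.4 − (349) = 13.4 m east.
Residual distance = √(26.2² + 13.4²) = 29.4 m.

29 m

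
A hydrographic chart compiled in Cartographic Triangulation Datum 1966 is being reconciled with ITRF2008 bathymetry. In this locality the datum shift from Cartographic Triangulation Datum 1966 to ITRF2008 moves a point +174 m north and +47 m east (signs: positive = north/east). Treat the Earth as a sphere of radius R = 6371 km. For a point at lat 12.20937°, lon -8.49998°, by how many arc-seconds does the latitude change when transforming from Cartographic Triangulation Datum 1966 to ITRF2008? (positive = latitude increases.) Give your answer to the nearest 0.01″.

Δφ = 5.63″

On a sphere of radius R, 1 rad of latitude = R, so Δφ = ΔN / R = 174.0 / 6371000 = 2.7311e-05 rad = 5.633″.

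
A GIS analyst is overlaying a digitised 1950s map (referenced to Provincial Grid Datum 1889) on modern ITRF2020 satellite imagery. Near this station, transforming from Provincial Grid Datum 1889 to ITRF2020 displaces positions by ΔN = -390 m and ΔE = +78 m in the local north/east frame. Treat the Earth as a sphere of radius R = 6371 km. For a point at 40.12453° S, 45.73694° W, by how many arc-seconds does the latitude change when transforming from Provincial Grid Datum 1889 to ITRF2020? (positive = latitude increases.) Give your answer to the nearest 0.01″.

On a sphere of radius R, 1 rad of latitude = R, so Δφ = ΔN / R = -390.0 / 6371000 = -6.1215e-05 rad = -12.626″.

Δφ = -12.63″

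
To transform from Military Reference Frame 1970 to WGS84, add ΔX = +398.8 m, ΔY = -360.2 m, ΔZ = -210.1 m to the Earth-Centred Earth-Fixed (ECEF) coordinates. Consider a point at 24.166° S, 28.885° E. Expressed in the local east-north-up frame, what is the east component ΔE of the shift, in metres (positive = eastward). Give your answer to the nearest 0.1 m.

ΔE = -508.0 m

At φ = -24.166°, λ = 28.885°: sin φ = -0.409382, cos φ = 0.912363, sin λ = 0.483053, cos λ = 0.875591.
ΔE = −sin λ·ΔX + cos λ·ΔY = −(0.483053)·(398.8) + (0.875591)·(-360.2) = -508.03 m.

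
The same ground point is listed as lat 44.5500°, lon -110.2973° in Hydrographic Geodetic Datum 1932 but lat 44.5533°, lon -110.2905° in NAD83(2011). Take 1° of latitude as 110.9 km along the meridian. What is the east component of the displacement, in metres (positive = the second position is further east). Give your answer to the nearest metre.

ΔE = 537 m

Δφ = 44.5533° − 44.5500° = +0.0033°; Δλ = -110.2905° − -110.2973° = +0.0068°.
ΔN = Δφ × 110900 = 366.0 m; ΔE = Δλ × 110900 × cos(44.5500°) = +0.0068 × 110900 × 0.712639 = 537.4 m.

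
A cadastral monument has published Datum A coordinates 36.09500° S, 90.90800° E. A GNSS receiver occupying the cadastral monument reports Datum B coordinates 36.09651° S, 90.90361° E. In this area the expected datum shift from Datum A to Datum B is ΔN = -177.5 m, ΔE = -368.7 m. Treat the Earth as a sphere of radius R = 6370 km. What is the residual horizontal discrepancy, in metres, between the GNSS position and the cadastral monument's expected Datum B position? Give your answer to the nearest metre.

Observed coordinate differences: Δφ = -0.00151°, Δλ = -0.00439°.
Converting to metres (1° lat = 111177 m, cos φ = 0.808041): observed ΔN = -167.9 m, observed ΔE = -394.4 m.
Subtracting the expected shift leaves a residual of -167.9 − (-177.5) = 9.6 m north and -394.4 − (-368.7) = -25.7 m east.
Residual distance = √(9.6² + (-25.7)²) = 27.4 m.

27 m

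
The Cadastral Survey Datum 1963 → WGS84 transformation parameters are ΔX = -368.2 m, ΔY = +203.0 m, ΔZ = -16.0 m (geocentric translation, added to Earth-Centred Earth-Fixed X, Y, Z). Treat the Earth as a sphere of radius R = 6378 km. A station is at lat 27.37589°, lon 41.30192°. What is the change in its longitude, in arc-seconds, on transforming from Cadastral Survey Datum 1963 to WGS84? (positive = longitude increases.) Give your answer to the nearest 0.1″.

sin φ = 0.459826, cos φ = 0.888009, sin λ = 0.660027, cos λ = 0.751242.
East component: ΔE = −sin λ·ΔX + cos λ·ΔY = −(0.660027)(-368.2) + (0.751242)(203.0) = 395.52 m.
1° of latitude spans πR/180 = 111317 m; at latitude φ, 1° of longitude spans that × cos φ = 98850.6 m, so Δλ = 395.52 / 98850.6 × 3600 = 14.404″.

Δλ = 14.4″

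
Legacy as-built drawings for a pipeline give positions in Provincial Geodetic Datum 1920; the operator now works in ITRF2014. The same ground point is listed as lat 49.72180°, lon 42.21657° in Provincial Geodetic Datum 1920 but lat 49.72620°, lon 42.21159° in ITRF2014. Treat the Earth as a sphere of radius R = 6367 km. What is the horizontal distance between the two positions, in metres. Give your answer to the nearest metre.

Δφ = 49.72620° − 49.72180° = +0.00440°; Δλ = 42.21159° − 42.21657° = -0.00498°.
1° along a meridian = πR/180 = 111125 m.
ΔN = Δφ × 111125 = 489.0 m; ΔE = Δλ × 111125 × cos(49.72180°) = -0.00498 × 111125 × 0.646500 = -357.8 m.
Distance = √(ΔE² + ΔN²) = √((-357.8)² + 489.0²) = 605.9 m.

606 m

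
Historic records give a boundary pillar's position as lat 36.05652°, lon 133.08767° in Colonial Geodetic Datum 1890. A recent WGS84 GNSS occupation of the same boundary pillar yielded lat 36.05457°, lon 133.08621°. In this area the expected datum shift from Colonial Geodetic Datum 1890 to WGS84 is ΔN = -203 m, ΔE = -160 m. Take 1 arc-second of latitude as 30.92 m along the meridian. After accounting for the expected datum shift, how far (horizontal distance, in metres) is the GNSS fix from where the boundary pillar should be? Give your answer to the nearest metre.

32 m

Observed coordinate differences: Δφ = -0.00195°, Δλ = -0.00146°.
Converting to metres (1° lat = 111312 m, cos φ = 0.808437): observed ΔN = -217.1 m, observed ΔE = -131.4 m.
Subtracting the expected shift leaves a residual of -217.1 − (-203) = -14.1 m north and -131.4 − (-160) = 28.6 m east.
Residual distance = √((-14.1)² + 28.6²) = 31.9 m.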